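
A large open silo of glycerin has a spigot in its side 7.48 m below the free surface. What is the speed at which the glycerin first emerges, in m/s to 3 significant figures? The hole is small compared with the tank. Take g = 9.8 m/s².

Bernoulli from surface to hole (P equal, v_surface ≈ 0): v = √(2gh) = √(2×9.8×7.48) = 12.1 m/s.

12.1 m/s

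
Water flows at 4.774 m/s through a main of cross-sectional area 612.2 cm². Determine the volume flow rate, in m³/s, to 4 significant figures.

Q = A·v = 0.06122 m² × 4.774 m/s = 0.2923 m³/s.

Q ≈ 0.2923 m³/s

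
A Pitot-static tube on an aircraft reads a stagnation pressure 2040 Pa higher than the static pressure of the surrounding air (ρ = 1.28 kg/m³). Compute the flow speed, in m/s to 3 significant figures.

At the stagnation point the flow is brought to rest, so Bernoulli gives P_stag − P_static = ½ρv².
v = √(2ΔP/ρ) = √(2·2040/1.28) = 56.5 m/s.

v ≈ 56.5 m/s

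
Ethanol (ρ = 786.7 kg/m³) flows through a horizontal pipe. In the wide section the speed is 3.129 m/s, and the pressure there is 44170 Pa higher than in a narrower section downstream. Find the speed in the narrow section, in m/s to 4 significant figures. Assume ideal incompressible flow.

With h₁ = h₂, rearranging Bernoulli gives v₂ = √(v₁² + 2ΔP/ρ).
v₂ = √(3.129² + 2·44170/786.7) = √(9.791 + 112.3) = 11.05 m/s.

v₂ ≈ 11.05 m/s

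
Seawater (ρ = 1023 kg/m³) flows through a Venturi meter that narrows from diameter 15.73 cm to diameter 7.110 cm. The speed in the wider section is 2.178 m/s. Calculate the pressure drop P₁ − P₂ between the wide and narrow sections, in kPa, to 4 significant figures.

Mass conservation (A₁v₁ = A₂v₂) gives v₂ = 2.178 × 194.3/39.70 = 10.66 m/s.
The pipe is horizontal, so Bernoulli reduces to P₁ + ½ρv₁² = P₂ + ½ρv₂².
P₁ − P₂ = ½·1023·(10.66² − 2.178²) = ½·1023·108.9 = 55700 Pa.

ΔP ≈ 55.70 kPa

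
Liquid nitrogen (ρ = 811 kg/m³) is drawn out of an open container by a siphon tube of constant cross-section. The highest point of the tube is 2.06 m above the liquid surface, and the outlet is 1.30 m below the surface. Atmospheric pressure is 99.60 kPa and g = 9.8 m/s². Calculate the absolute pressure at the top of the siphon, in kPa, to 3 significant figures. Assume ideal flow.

P_top ≈ 72.9 kPa

From the surface to the outlet (both open to atmosphere, surface at rest): v = √(2g·h_out) = √(2·9.8·1.30) = 5.05 m/s.
Continuity keeps v the same throughout the tube; from surface to crest, P_atm + 0 = P_top + ½ρv² + ρg·h_top.
P_top = 99600 − ½·811·5.05² − 811·9.8·2.06 = 72900 Pa.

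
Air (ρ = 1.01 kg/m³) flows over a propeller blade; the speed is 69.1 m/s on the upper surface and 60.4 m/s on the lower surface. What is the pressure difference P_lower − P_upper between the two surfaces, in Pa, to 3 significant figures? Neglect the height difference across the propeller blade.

569 Pa

Bernoulli (same height): P_lower − P_upper = ½ρ(v_upper² − v_lower²).
ΔP = ½·1.01·(69.1² − 60.4²) = 569 Pa.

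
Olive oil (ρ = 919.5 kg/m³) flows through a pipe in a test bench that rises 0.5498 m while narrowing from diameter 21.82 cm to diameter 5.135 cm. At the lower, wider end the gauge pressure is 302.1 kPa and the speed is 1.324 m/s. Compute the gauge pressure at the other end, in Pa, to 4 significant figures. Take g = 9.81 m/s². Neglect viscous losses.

P₂ ≈ 35190 Pa

The volume flow rate is constant, so v₂ = (A₁/A₂)v₁ = (373.9/20.71)·1.324 = 23.91 m/s.
Applying Bernoulli between the two ends and solving for P₂: P₂ = P₁ + ½ρ(v₁² − v₂²) − ρgΔh.
P₂ = 302100 + ½·919.5·(1.324² − 23.91²) − 919.5·9.81·(+0.5498) = 302100 + (-262000) − (4959) = 35190 Pa.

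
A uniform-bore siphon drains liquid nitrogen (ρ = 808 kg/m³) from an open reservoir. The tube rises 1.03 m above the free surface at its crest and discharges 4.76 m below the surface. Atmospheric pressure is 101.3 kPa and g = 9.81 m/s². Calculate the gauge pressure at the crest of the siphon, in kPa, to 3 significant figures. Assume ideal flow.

P_gauge ≈ -45.9 kPa

From the surface to the outlet (both open to atmosphere, surface at rest): v = √(2g·h_out) = √(2·9.81·4.76) = 9.66 m/s.
The bore is uniform, so the speed at the crest is the same v. Bernoulli surface→crest: P_atm = P_top + ½ρv² + ρg·h_top.
P_top = 101300 − ½·808·9.66² − 808·9.81·1.03 = 55400 Pa. So P_gauge = P_top − P_atm = -45900 Pa.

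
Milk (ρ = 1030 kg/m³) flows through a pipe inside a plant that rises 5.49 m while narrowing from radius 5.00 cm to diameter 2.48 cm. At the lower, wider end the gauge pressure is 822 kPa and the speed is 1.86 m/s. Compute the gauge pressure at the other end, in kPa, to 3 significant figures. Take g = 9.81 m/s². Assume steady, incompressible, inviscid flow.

297 kPa

Continuity gives A₁v₁ = A₂v₂, so v₂ = (78.5 cm²)/(4.83 cm²) × 1.86 m/s = 30.2 m/s.
Applying Bernoulli between the two ends and solving for P₂: P₂ = P₁ + ½ρ(v₁² − v₂²) − ρgΔh.
P₂ = 822000 + ½·1030·(1.86² − 30.2²) − 1030·9.81·(+5.49) = 822000 + (-469000) − (55500) = 297000 Pa.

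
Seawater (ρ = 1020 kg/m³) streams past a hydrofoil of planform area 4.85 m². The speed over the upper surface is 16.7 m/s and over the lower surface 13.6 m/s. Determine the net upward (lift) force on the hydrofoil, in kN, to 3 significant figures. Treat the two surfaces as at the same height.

The faster flow above has the lower pressure; Bernoulli (same height) gives ΔP = ½ρ(v_up² − v_low²).
ΔP = ½·1020·(16.7² − 13.6²) = 47900 Pa.
Lift = ΔP · A = 47900 × 4.85 = 232000 N.

F ≈ 232 kN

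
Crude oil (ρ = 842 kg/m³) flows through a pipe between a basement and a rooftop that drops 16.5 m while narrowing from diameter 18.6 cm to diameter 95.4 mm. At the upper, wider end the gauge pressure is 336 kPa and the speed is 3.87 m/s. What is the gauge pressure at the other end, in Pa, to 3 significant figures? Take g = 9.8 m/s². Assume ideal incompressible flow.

P₂ ≈ 387000 Pa

The volume flow rate is constant, so v₂ = (A₁/A₂)v₁ = (272/71.5)·3.87 = 14.7 m/s.
Energy conservation along the streamline gives P₂ = P₁ − ½ρ(v₂² − v₁²) − ρg(h₂ − h₁).
P₂ = 336000 + ½·842·(3.87² − 14.7²) − 842·9.8·(−16.5) = 336000 + (-84800) − (-136000) = 387000 Pa.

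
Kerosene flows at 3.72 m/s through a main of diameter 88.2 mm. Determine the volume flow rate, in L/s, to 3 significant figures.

Q = A·v = 0.00611 m² × 3.72 m/s = 0.0227 m³/s.
Converting: 0.0227 m³/s × 1000 = 22.7 L/s.

Q = 22.7 L/s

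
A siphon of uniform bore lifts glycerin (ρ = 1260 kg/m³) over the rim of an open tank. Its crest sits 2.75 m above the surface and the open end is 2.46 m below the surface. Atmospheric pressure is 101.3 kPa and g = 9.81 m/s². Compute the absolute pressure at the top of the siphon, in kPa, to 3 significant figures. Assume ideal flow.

From the surface to the outlet (both open to atmosphere, surface at rest): v = √(2g·h_out) = √(2·9.81·2.46) = 6.95 m/s.
With constant cross-section the crest speed equals v; applying Bernoulli from the surface up to the crest, P_top = P_atm − ½ρv² − ρg·h_top.
P_top = 101300 − ½·1260·6.95² − 1260·9.81·2.75 = 36900 Pa.

P_top ≈ 36.9 kPa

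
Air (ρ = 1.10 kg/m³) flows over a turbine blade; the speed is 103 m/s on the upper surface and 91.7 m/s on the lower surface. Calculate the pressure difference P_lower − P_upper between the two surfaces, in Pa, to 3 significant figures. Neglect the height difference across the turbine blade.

With negligible Δh, P + ½ρv² is constant, so P_low − P_up = ½ρ(v_up² − v_low²).
ΔP = ½·1.10·(103² − 91.7²) = 1210 Pa.

ΔP ≈ 1210 Pa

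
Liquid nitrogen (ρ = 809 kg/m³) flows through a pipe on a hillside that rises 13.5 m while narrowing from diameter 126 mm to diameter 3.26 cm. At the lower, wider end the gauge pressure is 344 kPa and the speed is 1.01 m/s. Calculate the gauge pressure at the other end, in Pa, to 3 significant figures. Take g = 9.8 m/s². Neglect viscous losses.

P₂ ≈ 145000 Pa

Mass conservation (A₁v₁ = A₂v₂) gives v₂ = 1.01 × 125/8.35 = 15.1 m/s.
Energy conservation along the streamline gives P₂ = P₁ − ½ρ(v₂² − v₁²) − ρg(h₂ − h₁).
P₂ = 344000 + ½·809·(1.01² − 15.1²) − 809·9.8·(+13.5) = 344000 + (-91700) − (107000) = 145000 Pa.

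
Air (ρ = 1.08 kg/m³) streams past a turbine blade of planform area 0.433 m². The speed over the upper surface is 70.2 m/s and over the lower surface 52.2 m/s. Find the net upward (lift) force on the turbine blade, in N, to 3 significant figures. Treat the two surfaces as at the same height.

F = 515 N

With equal heights on the two surfaces, Bernoulli gives P_lower − P_upper = ½ρ(v_upper² − v_lower²).
ΔP = ½·1.08·(70.2² − 52.2²) = 1190 Pa.
Lift = ΔP · A = 1190 × 0.433 = 515 N.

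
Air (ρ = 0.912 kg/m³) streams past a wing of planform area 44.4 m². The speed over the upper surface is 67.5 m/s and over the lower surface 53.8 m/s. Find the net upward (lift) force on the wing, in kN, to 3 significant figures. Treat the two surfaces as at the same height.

The faster flow above has the lower pressure; Bernoulli (same height) gives ΔP = ½ρ(v_up² − v_low²).
ΔP = ½·0.912·(67.5² − 53.8²) = 758 Pa.
Lift = ΔP · A = 758 × 44.4 = 33600 N.

F = 33.6 kN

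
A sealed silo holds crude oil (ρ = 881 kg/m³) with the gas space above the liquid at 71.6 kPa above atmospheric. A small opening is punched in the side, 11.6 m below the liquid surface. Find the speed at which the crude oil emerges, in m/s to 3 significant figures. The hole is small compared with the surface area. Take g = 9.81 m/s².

Take point 1 at the surface (v₁ ≈ 0) and point 2 at the hole (at atmospheric pressure). Bernoulli: P₁ + ρg h = P_atm + ½ρv₂².
With P₁ − P_atm = 71600 Pa, v₂ = √(2gh + 2ΔP/ρ) = √(2·9.81·11.6 + 2·71600/881) = 19.8 m/s.

19.8 m/s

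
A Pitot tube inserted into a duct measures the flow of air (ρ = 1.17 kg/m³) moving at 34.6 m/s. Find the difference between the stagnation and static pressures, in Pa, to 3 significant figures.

Bernoulli between the free stream and the stagnation point: ½ρv² = P_stag − P_static.
ΔP = ½·1.17·34.6² = 700 Pa.

ΔP ≈ 700 Pa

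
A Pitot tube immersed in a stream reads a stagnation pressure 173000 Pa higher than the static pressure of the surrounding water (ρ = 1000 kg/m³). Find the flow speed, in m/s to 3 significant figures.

v = 18.6 m/s

The dynamic pressure equals the rise in static pressure at the stagnation point: ΔP = ½ρv².
v = √(2ΔP/ρ) = √(2·173000/1000) = 18.6 m/s.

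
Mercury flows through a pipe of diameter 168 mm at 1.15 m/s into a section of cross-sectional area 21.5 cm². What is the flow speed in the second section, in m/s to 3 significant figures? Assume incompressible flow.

v₂ ≈ 11.9 m/s

Mass conservation (A₁v₁ = A₂v₂) gives v₂ = 1.15 × 222/21.5 = 11.9 m/s.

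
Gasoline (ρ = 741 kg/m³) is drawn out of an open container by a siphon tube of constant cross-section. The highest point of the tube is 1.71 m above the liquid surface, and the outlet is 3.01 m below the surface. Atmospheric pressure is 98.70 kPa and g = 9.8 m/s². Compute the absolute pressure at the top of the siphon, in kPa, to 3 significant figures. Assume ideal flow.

From the surface to the outlet (both open to atmosphere, surface at rest): v = √(2g·h_out) = √(2·9.8·3.01) = 7.68 m/s.
With constant cross-section the crest speed equals v; applying Bernoulli from the surface up to the crest, P_top = P_atm − ½ρv² − ρg·h_top.
P_top = 98700 − ½·741·7.68² − 741·9.8·1.71 = 64400 Pa.

P_top ≈ 64.4 kPa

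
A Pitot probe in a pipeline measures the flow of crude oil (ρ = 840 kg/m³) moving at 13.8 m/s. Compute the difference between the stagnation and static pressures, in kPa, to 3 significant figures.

ΔP = 80.0 kPa

At the stagnation point the flow is brought to rest, so Bernoulli gives P_stag − P_static = ½ρv².
ΔP = ½·840·13.8² = 80000 Pa.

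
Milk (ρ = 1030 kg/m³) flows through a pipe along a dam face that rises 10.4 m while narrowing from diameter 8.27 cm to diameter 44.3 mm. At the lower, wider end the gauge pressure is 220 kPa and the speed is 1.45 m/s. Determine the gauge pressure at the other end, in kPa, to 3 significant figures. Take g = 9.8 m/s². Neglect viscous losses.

By continuity, v₂ = v₁·A₁/A₂ = 1.45·(53.7/15.4) = 5.05 m/s.
Bernoulli: P₁ + ½ρv₁² + ρg h₁ = P₂ + ½ρv₂² + ρg h₂, so P₂ = P₁ + ½ρ(v₁² − v₂²) − ρg(h₂ − h₁).
P₂ = 220000 + ½·1030·(1.45² − 5.05²) − 1030·9.8·(+10.4) = 220000 + (-12100) − (105000) = 103000 Pa.

103 kPa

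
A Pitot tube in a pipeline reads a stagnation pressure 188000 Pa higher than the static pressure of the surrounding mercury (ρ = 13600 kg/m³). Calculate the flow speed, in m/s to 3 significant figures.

At the stagnation point the flow is brought to rest, so Bernoulli gives P_stag − P_static = ½ρv².
v = √(2ΔP/ρ) = √(2·188000/13600) = 5.26 m/s.

5.26 m/s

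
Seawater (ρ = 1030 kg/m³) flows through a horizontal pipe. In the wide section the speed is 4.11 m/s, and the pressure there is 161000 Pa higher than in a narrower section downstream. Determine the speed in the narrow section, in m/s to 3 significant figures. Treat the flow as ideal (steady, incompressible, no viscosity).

Along the level pipe P + ½ρv² is conserved, hence v₂² = v₁² + 2(P₁ − P₂)/ρ.
v₂ = √(4.11² + 2·161000/1030) = √(16.9 + 313) = 18.2 m/s.

18.2 m/s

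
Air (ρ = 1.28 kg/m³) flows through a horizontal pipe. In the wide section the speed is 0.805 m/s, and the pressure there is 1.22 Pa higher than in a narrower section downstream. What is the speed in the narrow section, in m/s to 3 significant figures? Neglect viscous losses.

Along the level pipe P + ½ρv² is conserved, hence v₂² = v₁² + 2(P₁ − P₂)/ρ.
v₂ = √(0.805² + 2·1.22/1.28) = √(0.648 + 1.91) = 1.60 m/s.

v₂ = 1.60 m/s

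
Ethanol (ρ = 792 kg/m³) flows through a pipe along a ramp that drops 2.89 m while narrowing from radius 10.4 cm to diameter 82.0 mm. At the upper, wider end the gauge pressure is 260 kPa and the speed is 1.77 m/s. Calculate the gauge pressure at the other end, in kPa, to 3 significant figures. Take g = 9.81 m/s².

P₂ = 232 kPa

The volume flow rate is constant, so v₂ = (A₁/A₂)v₁ = (340/52.8)·1.77 = 11.4 m/s.
Applying Bernoulli between the two ends and solving for P₂: P₂ = P₁ + ½ρ(v₁² − v₂²) − ρgΔh.
P₂ = 260000 + ½·792·(1.77² − 11.4²) − 792·9.81·(−2.89) = 260000 + (-50100) − (-22500) = 232000 Pa.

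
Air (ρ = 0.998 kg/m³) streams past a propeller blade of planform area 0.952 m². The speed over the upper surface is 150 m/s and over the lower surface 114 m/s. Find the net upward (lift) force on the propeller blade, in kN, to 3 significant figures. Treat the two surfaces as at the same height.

The faster flow above has the lower pressure; Bernoulli (same height) gives ΔP = ½ρ(v_up² − v_low²).
ΔP = ½·0.998·(150² − 114²) = 4740 Pa.
Lift = ΔP · A = 4740 × 0.952 = 4510 N.

F ≈ 4.51 kN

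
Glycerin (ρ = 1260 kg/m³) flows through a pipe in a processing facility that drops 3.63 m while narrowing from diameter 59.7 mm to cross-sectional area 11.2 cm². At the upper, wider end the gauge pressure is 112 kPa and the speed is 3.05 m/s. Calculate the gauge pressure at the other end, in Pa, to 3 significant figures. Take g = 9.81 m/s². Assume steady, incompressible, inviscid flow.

The volume flow rate is constant, so v₂ = (A₁/A₂)v₁ = (28.0/11.2)·3.05 = 7.62 m/s.
Energy conservation along the streamline gives P₂ = P₁ − ½ρ(v₂² − v₁²) − ρg(h₂ − h₁).
P₂ = 112000 + ½·1260·(3.05² − 7.62²) − 1260·9.81·(−3.63) = 112000 + (-30700) − (-44900) = 126000 Pa.

P₂ ≈ 126000 Pa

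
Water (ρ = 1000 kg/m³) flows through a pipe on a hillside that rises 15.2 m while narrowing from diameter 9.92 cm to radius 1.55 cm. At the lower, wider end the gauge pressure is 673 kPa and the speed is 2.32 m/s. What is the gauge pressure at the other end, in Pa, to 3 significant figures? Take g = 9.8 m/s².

P₂ ≈ 245000 Pa

Mass conservation (A₁v₁ = A₂v₂) gives v₂ = 2.32 × 77.3/7.55 = 23.8 m/s.
Applying Bernoulli between the two ends and solving for P₂: P₂ = P₁ + ½ρ(v₁² − v₂²) − ρgΔh.
P₂ = 673000 + ½·1000·(2.32² − 23.8²) − 1000·9.8·(+15.2) = 673000 + (-280000) − (149000) = 245000 Pa.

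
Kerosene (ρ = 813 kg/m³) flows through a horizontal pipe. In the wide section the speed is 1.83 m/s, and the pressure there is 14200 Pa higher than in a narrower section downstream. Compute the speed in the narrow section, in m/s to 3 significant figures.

Along the level pipe P + ½ρv² is conserved, hence v₂² = v₁² + 2(P₁ − P₂)/ρ.
v₂ = √(1.83² + 2·14200/813) = √(3.35 + 34.9) = 6.19 m/s.

v₂ ≈ 6.19 m/s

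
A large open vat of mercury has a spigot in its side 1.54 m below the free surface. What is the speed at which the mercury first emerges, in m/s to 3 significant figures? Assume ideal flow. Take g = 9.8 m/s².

v ≈ 5.49 m/s

Bernoulli from surface to hole (P equal, v_surface ≈ 0): v = √(2gh) = √(2×9.8×1.54) = 5.49 m/s.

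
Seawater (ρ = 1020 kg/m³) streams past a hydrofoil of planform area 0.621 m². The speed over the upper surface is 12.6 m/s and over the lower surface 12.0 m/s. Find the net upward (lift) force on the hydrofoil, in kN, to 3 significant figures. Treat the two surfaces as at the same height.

The faster flow above has the lower pressure; Bernoulli (same height) gives ΔP = ½ρ(v_up² − v_low²).
ΔP = ½·1020·(12.6² − 12.0²) = 7530 Pa.
Lift = ΔP · A = 7530 × 0.621 = 4670 N.

F ≈ 4.67 kN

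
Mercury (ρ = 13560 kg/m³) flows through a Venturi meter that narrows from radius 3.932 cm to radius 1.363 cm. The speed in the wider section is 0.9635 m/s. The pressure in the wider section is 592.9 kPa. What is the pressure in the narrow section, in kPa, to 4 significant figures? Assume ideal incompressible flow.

P₂ ≈ 163.3 kPa

By continuity, v₂ = v₁·A₁/A₂ = 0.9635·(48.57/5.836) = 8.018 m/s.
The pipe is horizontal, so Bernoulli reduces to P₁ + ½ρv₁² = P₂ + ½ρv₂².
P₂ = P₁ − ½ρ(v₂² − v₁²) = 592900 − ½·13560·(8.018² − 0.9635²) = 592900 − 429600 = 163300 Pa.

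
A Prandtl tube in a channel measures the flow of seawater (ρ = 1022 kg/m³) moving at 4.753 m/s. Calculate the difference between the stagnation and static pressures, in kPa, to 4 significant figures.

At the stagnation point the flow is brought to rest, so Bernoulli gives P_stag − P_static = ½ρv².
ΔP = ½·1022·4.753² = 11540 Pa.

ΔP ≈ 11.54 kPa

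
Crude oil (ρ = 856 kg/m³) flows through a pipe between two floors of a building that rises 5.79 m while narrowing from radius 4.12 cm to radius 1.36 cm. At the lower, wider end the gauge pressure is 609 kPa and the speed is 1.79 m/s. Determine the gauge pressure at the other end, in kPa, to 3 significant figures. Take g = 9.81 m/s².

P₂ ≈ 446 kPa

By continuity, v₂ = v₁·A₁/A₂ = 1.79·(53.3/5.81) = 16.4 m/s.
Applying Bernoulli between the two ends and solving for P₂: P₂ = P₁ + ½ρ(v₁² − v₂²) − ρgΔh.
P₂ = 609000 + ½·856·(1.79² − 16.4²) − 856·9.81·(+5.79) = 609000 + (-114000) − (48600) = 446000 Pa.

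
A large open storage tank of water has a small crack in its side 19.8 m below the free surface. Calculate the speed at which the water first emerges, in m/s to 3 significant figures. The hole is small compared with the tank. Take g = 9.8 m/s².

v = 19.7 m/s

Bernoulli from surface to hole (P equal, v_surface ≈ 0): v = √(2gh) = √(2×9.8×19.8) = 19.7 m/s.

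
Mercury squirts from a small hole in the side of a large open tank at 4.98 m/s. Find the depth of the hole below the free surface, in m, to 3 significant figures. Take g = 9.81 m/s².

Torricelli: v = √(2gh), so h = v²/(2g).
h = 4.98²/(2·9.81) = 24.8/19.62 = 1.26 m.

h ≈ 1.26 m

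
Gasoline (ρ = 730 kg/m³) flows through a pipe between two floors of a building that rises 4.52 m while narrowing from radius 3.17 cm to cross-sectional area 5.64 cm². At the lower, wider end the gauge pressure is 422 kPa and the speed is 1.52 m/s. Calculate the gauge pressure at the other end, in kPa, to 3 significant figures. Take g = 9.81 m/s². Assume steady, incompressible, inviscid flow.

The volume flow rate is constant, so v₂ = (A₁/A₂)v₁ = (31.6/5.64)·1.52 = 8.51 m/s.
Energy conservation along the streamline gives P₂ = P₁ − ½ρ(v₂² − v₁²) − ρg(h₂ − h₁).
P₂ = 422000 + ½·730·(1.52² − 8.51²) − 730·9.81·(+4.52) = 422000 + (-25600) − (32400) = 364000 Pa.

364 kPa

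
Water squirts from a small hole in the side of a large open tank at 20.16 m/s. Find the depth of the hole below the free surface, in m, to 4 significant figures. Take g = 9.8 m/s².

h ≈ 20.74 m

For a small hole in a large open tank, ½v² = gh, giving h = v²/(2g).
h = 20.16²/(2·9.8) = 406.4/19.60 = 20.74 m.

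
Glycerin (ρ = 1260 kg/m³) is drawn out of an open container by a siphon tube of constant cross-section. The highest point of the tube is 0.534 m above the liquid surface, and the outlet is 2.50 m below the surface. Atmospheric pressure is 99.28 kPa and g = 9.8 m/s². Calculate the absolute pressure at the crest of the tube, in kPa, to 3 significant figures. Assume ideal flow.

P_top = 61.8 kPa

Bernoulli surface→outlet gives ½v² = g·h_out, so v = √(2·9.8·2.50) = 7.00 m/s.
With constant cross-section the crest speed equals v; applying Bernoulli from the surface up to the crest, P_top = P_atm − ½ρv² − ρg·h_top.
P_top = 99280 − ½·1260·7.00² − 1260·9.8·0.534 = 61800 Pa.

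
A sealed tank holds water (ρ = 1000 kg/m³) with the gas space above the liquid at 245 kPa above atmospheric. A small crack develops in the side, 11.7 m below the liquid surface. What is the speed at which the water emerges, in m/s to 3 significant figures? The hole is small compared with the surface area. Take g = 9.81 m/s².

v ≈ 26.8 m/s

Take point 1 at the surface (v₁ ≈ 0) and point 2 at the hole (at atmospheric pressure). Bernoulli: P₁ + ρg h = P_atm + ½ρv₂².
With P₁ − P_atm = 245000 Pa, v₂ = √(2gh + 2ΔP/ρ) = √(2·9.81·11.7 + 2·245000/1000) = 26.8 m/s.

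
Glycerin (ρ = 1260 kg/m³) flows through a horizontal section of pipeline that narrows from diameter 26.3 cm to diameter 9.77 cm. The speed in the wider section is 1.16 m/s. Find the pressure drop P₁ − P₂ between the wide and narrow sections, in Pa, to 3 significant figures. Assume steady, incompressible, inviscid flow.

Mass conservation (A₁v₁ = A₂v₂) gives v₂ = 1.16 × 543/75.0 = 8.41 m/s.
The pipe is horizontal, so Bernoulli reduces to P₁ + ½ρv₁² = P₂ + ½ρv₂².
P₁ − P₂ = ½·1260·(8.41² − 1.16²) = ½·1260·69.3 = 43700 Pa.

ΔP ≈ 43700 Pa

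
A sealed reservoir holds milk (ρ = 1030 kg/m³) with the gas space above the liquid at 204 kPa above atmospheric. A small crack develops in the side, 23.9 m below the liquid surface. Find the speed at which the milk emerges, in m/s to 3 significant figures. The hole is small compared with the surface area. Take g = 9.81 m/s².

Take point 1 at the surface (v₁ ≈ 0) and point 2 at the hole (at atmospheric pressure). Bernoulli: P₁ + ρg h = P_atm + ½ρv₂².
With P₁ − P_atm = 204000 Pa, v₂ = √(2gh + 2ΔP/ρ) = √(2·9.81·23.9 + 2·204000/1030) = 29.4 m/s.

v = 29.4 m/s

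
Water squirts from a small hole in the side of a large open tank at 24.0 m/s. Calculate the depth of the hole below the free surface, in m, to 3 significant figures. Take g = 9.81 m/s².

For a small hole in a large open tank, ½v² = gh, giving h = v²/(2g).
h = 24.0²/(2·9.81) = 576/19.62 = 29.4 m.

h ≈ 29.4 m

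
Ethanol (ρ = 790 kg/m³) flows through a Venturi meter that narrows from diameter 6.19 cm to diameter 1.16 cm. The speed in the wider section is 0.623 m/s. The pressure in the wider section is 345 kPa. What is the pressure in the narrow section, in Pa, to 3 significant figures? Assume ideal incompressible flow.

Continuity gives A₁v₁ = A₂v₂, so v₂ = (30.1 cm²)/(1.06 cm²) × 0.623 m/s = 17.7 m/s.
Bernoulli (h₁ = h₂): P₁ − P₂ = ½ρ(v₂² − v₁²).
P₂ = P₁ − ½ρ(v₂² − v₁²) = 345000 − ½·790·(17.7² − 0.623²) = 345000 − 124000 = 221000 Pa.

P₂ ≈ 221000 Pa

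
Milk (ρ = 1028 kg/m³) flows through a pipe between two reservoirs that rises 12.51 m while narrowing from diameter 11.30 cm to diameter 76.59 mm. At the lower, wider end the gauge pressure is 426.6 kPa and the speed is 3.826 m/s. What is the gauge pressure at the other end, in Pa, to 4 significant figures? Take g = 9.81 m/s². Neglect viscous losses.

Continuity gives A₁v₁ = A₂v₂, so v₂ = (100.3 cm²)/(46.07 cm²) × 3.826 m/s = 8.328 m/s.
Bernoulli: P₁ + ½ρv₁² + ρg h₁ = P₂ + ½ρv₂² + ρg h₂, so P₂ = P₁ + ½ρ(v₁² − v₂²) − ρg(h₂ − h₁).
P₂ = 426600 + ½·1028·(3.826² − 8.328²) − 1028·9.81·(+12.51) = 426600 + (-28130) − (126200) = 272300 Pa.

P₂ ≈ 272300 Pa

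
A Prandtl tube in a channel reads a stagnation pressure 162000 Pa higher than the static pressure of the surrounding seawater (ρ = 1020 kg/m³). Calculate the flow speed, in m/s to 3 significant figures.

v ≈ 17.8 m/s

Bernoulli between the free stream and the stagnation point: ½ρv² = P_stag − P_static.
v = √(2ΔP/ρ) = √(2·162000/1020) = 17.8 m/s.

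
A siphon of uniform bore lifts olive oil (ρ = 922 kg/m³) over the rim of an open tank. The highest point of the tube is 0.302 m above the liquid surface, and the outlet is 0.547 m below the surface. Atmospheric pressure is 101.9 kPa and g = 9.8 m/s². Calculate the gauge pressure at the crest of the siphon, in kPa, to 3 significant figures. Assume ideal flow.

Bernoulli surface→outlet gives ½v² = g·h_out, so v = √(2·9.8·0.547) = 3.27 m/s.
The bore is uniform, so the speed at the crest is the same v. Bernoulli surface→crest: P_atm = P_top + ½ρv² + ρg·h_top.
P_top = 101900 − ½·922·3.27² − 922·9.8·0.302 = 94200 Pa. So P_gauge = P_top − P_atm = -7670 Pa.

P_gauge ≈ -7.67 kPa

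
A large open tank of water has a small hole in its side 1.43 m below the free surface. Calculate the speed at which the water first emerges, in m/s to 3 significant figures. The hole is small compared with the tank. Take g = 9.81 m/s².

The surface is effectively still and both ends are open, so ½v² = gh and v = √(2·9.81·1.43) = 5.30 m/s.

v ≈ 5.30 m/s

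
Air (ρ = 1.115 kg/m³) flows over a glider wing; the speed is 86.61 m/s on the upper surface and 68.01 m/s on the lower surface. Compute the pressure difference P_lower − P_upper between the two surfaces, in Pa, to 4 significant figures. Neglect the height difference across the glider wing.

ΔP = 1603 Pa

With negligible Δh, P + ½ρv² is constant, so P_low − P_up = ½ρ(v_up² − v_low²).
ΔP = ½·1.115·(86.61² − 68.01²) = 1603 Pa.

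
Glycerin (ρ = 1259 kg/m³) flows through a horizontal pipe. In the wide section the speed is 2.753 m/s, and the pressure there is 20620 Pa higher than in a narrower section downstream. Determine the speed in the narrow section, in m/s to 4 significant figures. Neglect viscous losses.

With h₁ = h₂, rearranging Bernoulli gives v₂ = √(v₁² + 2ΔP/ρ).
v₂ = √(2.753² + 2·20620/1259) = √(7.579 + 32.76) = 6.351 m/s.

v₂ ≈ 6.351 m/s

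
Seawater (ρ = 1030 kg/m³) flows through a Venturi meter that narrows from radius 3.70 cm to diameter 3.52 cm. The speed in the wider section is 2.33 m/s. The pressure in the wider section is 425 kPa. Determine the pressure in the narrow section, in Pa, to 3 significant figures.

By continuity, v₂ = v₁·A₁/A₂ = 2.33·(43.0/9.73) = 10.3 m/s.
Along the horizontal streamline, P + ½ρv² is constant.
P₂ = P₁ − ½ρ(v₂² − v₁²) = 425000 − ½·1030·(10.3² − 2.33²) = 425000 − 51800 = 373000 Pa.

P₂ ≈ 373000 Pa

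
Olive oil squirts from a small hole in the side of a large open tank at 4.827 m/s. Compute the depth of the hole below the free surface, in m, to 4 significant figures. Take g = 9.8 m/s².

Torricelli: v = √(2gh), so h = v²/(2g).
h = 4.827²/(2·9.8) = 23.30/19.60 = 1.189 m.

h = 1.189 m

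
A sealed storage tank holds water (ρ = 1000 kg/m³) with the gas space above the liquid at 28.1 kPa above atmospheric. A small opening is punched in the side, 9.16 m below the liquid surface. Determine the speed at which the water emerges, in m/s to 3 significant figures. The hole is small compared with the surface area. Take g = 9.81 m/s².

v = 15.4 m/s

Take point 1 at the surface (v₁ ≈ 0) and point 2 at the hole (at atmospheric pressure). Bernoulli: P₁ + ρg h = P_atm + ½ρv₂².
With P₁ − P_atm = 28100 Pa, v₂ = √(2gh + 2ΔP/ρ) = √(2·9.81·9.16 + 2·28100/1000) = 15.4 m/s.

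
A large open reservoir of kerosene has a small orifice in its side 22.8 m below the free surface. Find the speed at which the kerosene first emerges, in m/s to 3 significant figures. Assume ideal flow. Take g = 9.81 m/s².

v ≈ 21.2 m/s

Torricelli's result v = √(2gh) gives v = √(2·9.81·22.8) = 21.2 m/s.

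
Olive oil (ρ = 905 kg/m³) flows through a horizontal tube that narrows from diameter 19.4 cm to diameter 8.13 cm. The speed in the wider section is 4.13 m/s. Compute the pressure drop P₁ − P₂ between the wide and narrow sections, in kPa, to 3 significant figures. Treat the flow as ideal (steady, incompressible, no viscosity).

Mass conservation (A₁v₁ = A₂v₂) gives v₂ = 4.13 × 296/51.9 = 23.5 m/s.
With no height change, Bernoulli's equation is P₁ + ½ρv₁² = P₂ + ½ρv₂².
P₁ − P₂ = ½·905·(23.5² − 4.13²) = ½·905·536 = 243000 Pa.

243 kPa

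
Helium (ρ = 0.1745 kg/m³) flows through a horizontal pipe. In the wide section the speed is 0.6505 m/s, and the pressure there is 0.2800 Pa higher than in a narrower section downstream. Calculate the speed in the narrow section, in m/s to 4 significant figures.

v₂ ≈ 1.906 m/s

With h₁ = h₂, rearranging Bernoulli gives v₂ = √(v₁² + 2ΔP/ρ).
v₂ = √(0.6505² + 2·0.2800/0.1745) = √(0.4232 + 3.209) = 1.906 m/s.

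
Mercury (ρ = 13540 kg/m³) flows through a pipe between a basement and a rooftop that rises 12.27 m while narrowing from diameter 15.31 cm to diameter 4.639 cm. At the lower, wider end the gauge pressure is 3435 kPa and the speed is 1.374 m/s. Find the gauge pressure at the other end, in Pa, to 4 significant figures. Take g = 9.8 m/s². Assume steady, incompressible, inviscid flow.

P₂ ≈ 303400 Pa

The volume flow rate is constant, so v₂ = (A₁/A₂)v₁ = (184.1/16.90)·1.374 = 14.97 m/s.
Energy conservation along the streamline gives P₂ = P₁ − ½ρ(v₂² − v₁²) − ρg(h₂ − h₁).
P₂ = 3435000 + ½·13540·(1.374² − 14.97²) − 13540·9.8·(+12.27) = 3435000 + (-1503000) − (1628000) = 303400 Pa.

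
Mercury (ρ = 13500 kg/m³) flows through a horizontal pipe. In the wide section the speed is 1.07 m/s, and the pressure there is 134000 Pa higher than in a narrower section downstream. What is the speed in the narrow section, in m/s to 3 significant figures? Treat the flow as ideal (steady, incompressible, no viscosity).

Along the level pipe P + ½ρv² is conserved, hence v₂² = v₁² + 2(P₁ − P₂)/ρ.
v₂ = √(1.07² + 2·134000/13500) = √(1.14 + 19.9) = 4.58 m/s.

4.58 m/s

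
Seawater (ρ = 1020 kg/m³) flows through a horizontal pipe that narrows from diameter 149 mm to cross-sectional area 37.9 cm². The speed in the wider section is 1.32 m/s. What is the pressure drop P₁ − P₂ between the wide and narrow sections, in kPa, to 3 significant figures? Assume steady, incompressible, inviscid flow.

ΔP ≈ 17.9 kPa

Continuity gives A₁v₁ = A₂v₂, so v₂ = (174 cm²)/(37.9 cm²) × 1.32 m/s = 6.07 m/s.
Bernoulli (h₁ = h₂): P₁ − P₂ = ½ρ(v₂² − v₁²).
P₁ − P₂ = ½·1020·(6.07² − 1.32²) = ½·1020·35.1 = 17900 Pa.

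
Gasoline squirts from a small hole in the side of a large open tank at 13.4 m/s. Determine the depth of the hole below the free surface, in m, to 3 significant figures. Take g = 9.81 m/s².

h ≈ 9.15 m

Inverting v = √(2gh) gives h = v² / 2g.
h = 13.4²/(2·9.81) = 180/19.62 = 9.15 m.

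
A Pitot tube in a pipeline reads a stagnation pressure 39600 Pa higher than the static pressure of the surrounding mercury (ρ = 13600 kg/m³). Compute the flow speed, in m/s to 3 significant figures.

v ≈ 2.41 m/s

The dynamic pressure equals the rise in static pressure at the stagnation point: ΔP = ½ρv².
v = √(2ΔP/ρ) = √(2·39600/13600) = 2.41 m/s.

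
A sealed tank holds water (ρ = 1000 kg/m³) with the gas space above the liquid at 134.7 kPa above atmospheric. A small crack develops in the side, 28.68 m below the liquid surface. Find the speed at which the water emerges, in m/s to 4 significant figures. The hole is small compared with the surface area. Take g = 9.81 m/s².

Take point 1 at the surface (v₁ ≈ 0) and point 2 at the hole (at atmospheric pressure). Bernoulli: P₁ + ρg h = P_atm + ½ρv₂².
With P₁ − P_atm = 134700 Pa, v₂ = √(2gh + 2ΔP/ρ) = √(2·9.81·28.68 + 2·134700/1000) = 28.85 m/s.

v = 28.85 m/s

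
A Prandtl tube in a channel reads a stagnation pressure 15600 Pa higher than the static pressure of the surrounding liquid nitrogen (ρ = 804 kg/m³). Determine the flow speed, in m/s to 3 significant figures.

At the stagnation point the flow is brought to rest, so Bernoulli gives P_stag − P_static = ½ρv².
v = √(2ΔP/ρ) = √(2·15600/804) = 6.23 m/s.

6.23 m/s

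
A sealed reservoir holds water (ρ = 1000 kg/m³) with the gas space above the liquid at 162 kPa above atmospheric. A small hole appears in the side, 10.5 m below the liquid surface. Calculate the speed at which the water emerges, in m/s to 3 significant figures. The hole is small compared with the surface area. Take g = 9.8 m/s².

Take point 1 at the surface (v₁ ≈ 0) and point 2 at the hole (at atmospheric pressure). Bernoulli: P₁ + ρg h = P_atm + ½ρv₂².
With P₁ − P_atm = 162000 Pa, v₂ = √(2gh + 2ΔP/ρ) = √(2·9.8·10.5 + 2·162000/1000) = 23.0 m/s.

23.0 m/s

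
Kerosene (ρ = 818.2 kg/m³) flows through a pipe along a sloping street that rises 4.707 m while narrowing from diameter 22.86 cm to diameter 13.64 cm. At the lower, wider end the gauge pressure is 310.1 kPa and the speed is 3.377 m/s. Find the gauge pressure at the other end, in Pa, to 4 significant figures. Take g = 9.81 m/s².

By continuity, v₂ = v₁·A₁/A₂ = 3.377·(410.4/146.1) = 9.485 m/s.
Energy conservation along the streamline gives P₂ = P₁ − ½ρ(v₂² − v₁²) − ρg(h₂ − h₁).
P₂ = 310100 + ½·818.2·(3.377² − 9.485²) − 818.2·9.81·(+4.707) = 310100 + (-32140) − (37780) = 240200 Pa.

240200 Pa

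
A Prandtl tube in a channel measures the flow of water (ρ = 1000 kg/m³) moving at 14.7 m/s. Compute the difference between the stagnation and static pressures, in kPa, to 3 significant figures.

ΔP ≈ 108 kPa

The dynamic pressure equals the rise in static pressure at the stagnation point: ΔP = ½ρv².
ΔP = ½·1000·14.7² = 108000 Pa.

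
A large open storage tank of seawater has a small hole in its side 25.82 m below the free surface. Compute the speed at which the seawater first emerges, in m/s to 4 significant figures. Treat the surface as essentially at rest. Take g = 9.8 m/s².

With the surface at rest and both surface and jet at atmospheric pressure, Bernoulli gives ρg h = ½ρv², so v = √(2gh) = √(2·9.8·25.82) = 22.50 m/s.

v ≈ 22.50 m/s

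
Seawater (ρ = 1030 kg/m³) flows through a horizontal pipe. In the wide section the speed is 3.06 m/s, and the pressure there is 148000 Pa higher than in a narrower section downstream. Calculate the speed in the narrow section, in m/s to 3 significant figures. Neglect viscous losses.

Horizontal Bernoulli: P₁ + ½ρv₁² = P₂ + ½ρv₂², so v₂² = v₁² + 2(P₁ − P₂)/ρ.
v₂ = √(3.06² + 2·148000/1030) = √(9.36 + 287) = 17.2 m/s.

17.2 m/s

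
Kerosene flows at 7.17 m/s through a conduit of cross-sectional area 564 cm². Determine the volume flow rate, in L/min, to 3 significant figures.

Q ≈ 24300 L/min

Q = A·v = 0.0564 m² × 7.17 m/s = 0.404 m³/s.
Converting: 0.404 m³/s × 60000 = 24300 L/min.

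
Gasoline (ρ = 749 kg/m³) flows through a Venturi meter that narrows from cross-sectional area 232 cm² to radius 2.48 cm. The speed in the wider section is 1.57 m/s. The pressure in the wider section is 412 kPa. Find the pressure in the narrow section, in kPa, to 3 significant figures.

P₂ = 280 kPa

Mass conservation (A₁v₁ = A₂v₂) gives v₂ = 1.57 × 232/19.3 = 18.9 m/s.
The pipe is horizontal, so Bernoulli reduces to P₁ + ½ρv₁² = P₂ + ½ρv₂².
P₂ = P₁ − ½ρ(v₂² − v₁²) = 412000 − ½·749·(18.9² − 1.57²) = 412000 − 132000 = 280000 Pa.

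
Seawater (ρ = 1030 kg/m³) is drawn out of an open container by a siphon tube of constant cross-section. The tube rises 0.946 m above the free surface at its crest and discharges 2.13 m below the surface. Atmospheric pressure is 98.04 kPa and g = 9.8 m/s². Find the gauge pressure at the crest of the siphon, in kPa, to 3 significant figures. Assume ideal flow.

The outlet speed comes from Torricelli: v = √(2g·2.13) = 6.46 m/s.
Continuity keeps v the same throughout the tube; from surface to crest, P_atm + 0 = P_top + ½ρv² + ρg·h_top.
P_top = 98040 − ½·1030·6.46² − 1030·9.8·0.946 = 67000 Pa. So P_gauge = P_top − P_atm = -31000 Pa.

-31.0 kPa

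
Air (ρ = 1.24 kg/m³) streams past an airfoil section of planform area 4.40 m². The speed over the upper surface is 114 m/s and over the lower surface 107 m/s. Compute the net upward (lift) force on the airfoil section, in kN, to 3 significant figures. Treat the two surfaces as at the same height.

4.22 kN

From P + ½ρv² = const at equal height, P_low − P_up = ½ρ(v_up² − v_low²).
ΔP = ½·1.24·(114² − 107²) = 959 Pa.
Lift = ΔP · A = 959 × 4.40 = 4220 N.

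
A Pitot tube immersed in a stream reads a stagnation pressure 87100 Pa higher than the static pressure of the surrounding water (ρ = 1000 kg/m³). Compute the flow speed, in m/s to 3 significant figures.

At the stagnation point the flow is brought to rest, so Bernoulli gives P_stag − P_static = ½ρv².
v = √(2ΔP/ρ) = √(2·87100/1000) = 13.2 m/s.

v ≈ 13.2 m/s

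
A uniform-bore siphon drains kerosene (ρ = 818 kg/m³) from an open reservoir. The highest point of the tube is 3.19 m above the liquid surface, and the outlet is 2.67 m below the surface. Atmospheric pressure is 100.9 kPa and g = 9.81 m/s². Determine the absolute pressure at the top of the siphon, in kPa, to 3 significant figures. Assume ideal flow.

The outlet speed comes from Torricelli: v = √(2g·2.67) = 7.24 m/s.
Continuity keeps v the same throughout the tube; from surface to crest, P_atm + 0 = P_top + ½ρv² + ρg·h_top.
P_top = 100900 − ½·818·7.24² − 818·9.81·3.19 = 53900 Pa.

53.9 kPa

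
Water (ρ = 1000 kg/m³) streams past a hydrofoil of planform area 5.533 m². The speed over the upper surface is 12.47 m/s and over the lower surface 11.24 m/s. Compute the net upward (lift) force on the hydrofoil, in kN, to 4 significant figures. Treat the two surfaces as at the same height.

F = 80.68 kN

With equal heights on the two surfaces, Bernoulli gives P_lower − P_upper = ½ρ(v_upper² − v_lower²).
ΔP = ½·1000·(12.47² − 11.24²) = 14580 Pa.
Lift = ΔP · A = 14580 × 5.533 = 80680 N.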